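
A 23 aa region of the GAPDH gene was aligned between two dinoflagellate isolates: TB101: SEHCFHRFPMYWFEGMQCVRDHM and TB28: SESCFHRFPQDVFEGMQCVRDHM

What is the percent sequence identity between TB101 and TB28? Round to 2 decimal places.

82.61%

Differing sites — 3:H/S; 10:M/Q; 11:Y/D; 12:W/V.
19 of the 23 sites match, so the percent identity is 19/23 × 100 = 82.61%.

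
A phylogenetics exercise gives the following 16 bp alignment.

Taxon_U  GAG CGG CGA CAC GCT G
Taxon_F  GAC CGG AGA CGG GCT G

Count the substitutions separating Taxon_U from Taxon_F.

The sequences differ at positions 3 (G/C), 7 (C/A), 11 (A/G), 12 (C/G).
That gives 4 mismatches out of 16 aligned sites, so the Hamming distance is 4.

4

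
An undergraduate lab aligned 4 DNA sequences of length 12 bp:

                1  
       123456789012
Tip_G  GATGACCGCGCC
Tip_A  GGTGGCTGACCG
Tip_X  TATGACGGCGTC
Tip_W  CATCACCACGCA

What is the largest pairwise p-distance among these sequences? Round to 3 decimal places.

Pairwise Hamming distances:
  Tip_G vs Tip_A: 6
  Tip_G vs Tip_X: 3
  Tip_G vs Tip_W: 4
  Tip_A vs Tip_X: 8
  Tip_A vs Tip_W: 9
  Tip_X vs Tip_W: 6
The largest is 9 mismatches, between Tip_A and Tip_W; p = 9/12 = 0.750.

0.750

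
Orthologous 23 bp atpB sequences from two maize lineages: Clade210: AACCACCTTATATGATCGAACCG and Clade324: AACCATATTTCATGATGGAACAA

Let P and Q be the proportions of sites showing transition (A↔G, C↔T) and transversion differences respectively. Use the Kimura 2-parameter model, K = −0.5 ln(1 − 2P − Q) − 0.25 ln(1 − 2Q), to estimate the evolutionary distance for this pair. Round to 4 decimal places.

0.3921

The sequences differ at positions 6 (C/T, transition), 7 (C/A, transversion), 10 (A/T, transversion), 11 (T/C, transition), 17 (C/G, transversion), 22 (C/A, transversion), 23 (G/A, transition).
Of the 7 differences, 3 transitions and 4 transversions over 23 sites: P = 3/23 = 0.130435, Q = 4/23 = 0.173913.
d = −0.5·ln(0.565217) − 0.25·ln(0.652174) = −0.5·(-0.570546) − 0.25·(-0.427444) = 0.3921.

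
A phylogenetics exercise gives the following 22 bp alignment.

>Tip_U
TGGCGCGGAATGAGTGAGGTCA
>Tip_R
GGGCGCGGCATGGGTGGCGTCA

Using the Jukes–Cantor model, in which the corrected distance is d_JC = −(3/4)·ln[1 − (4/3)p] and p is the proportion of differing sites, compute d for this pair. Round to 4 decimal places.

Mismatches occur at site 1 (T/G), site 9 (A/C), site 13 (A/G), site 17 (A/G), site 18 (G/C).
p = 5/22 = 0.227273.
d = −0.75 · ln(1 − (4/3)·0.227273) = −0.75 · ln(0.696969) = −0.75 · (-0.361014) = 0.2708.

0.2708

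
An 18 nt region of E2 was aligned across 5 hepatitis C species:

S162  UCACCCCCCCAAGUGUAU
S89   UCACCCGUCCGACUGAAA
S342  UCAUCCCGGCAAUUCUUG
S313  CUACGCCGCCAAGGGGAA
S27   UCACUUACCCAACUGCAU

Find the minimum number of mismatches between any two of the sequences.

Pairwise Hamming distances:
  S162 vs S89: 6
  S162 vs S342: 7
  S162 vs S313: 7
  S162 vs S27: 5
  S89 vs S342: 10
  S89 vs S313: 9
  S89 vs S27: 7
  S342 vs S313: 11
  S342 vs S27: 11
  S313 vs S27: 10
The smallest is 5, between S162 and S27.

5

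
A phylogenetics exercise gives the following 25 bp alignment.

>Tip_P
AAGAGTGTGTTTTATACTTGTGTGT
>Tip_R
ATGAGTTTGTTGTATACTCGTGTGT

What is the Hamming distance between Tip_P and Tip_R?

Mismatches occur at site 2 (A→T), site 7 (G→T), site 12 (T→G), site 19 (T→C).
That gives 4 mismatches out of 25 aligned sites, so the Hamming distance is 4.

4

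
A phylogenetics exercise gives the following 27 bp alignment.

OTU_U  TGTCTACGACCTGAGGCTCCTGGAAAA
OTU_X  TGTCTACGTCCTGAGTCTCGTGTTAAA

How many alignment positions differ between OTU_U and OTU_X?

5

Differing sites — 9:A/T; 16:G/T; 20:C/G; 23:G/T; 24:A/T.
That gives 5 mismatches out of 27 aligned sites, so the Hamming distance is 5.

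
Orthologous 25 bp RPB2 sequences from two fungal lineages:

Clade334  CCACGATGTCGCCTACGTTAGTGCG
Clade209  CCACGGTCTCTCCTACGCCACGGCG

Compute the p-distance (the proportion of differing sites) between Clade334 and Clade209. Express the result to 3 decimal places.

0.280

The sequences differ at positions 6 (A/G), 8 (G/C), 11 (G/T), 18 (T/C), 19 (T/C), 21 (G/C), 22 (T/G).
There are 7 differences over 25 sites, so p = 7/25 = 0.280.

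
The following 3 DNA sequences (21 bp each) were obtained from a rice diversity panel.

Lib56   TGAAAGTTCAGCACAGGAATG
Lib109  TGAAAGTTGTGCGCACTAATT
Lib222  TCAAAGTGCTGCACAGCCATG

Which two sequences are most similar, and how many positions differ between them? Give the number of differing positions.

5

Pairwise Hamming distances:
  Lib56 vs Lib109: 6
  Lib56 vs Lib222: 5
  Lib109 vs Lib222: 8
The smallest is 5, between Lib56 and Lib222.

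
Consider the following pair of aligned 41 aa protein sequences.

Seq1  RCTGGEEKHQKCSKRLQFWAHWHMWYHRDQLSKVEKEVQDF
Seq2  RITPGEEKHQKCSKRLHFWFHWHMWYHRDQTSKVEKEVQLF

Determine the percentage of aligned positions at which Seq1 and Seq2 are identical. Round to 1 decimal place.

Mismatches occur at site 2 (C→I), site 4 (G→P), site 17 (Q→H), site 20 (A→F), site 31 (L→T), site 40 (D→L).
35 of the 41 sites match, so the percent identity is 35/41 × 100 = 85.4%.

85.4%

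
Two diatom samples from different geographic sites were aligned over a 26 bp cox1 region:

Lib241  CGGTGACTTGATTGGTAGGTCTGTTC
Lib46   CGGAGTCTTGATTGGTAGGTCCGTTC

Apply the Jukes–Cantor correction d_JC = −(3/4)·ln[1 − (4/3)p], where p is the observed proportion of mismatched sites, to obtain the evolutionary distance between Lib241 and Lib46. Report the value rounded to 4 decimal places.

0.1253

Mismatches occur at site 4 (T↔A), site 6 (A↔T), site 22 (T↔C).
p = 3/26 = 0.115385.
d = −0.75 · ln(1 − (4/3)·0.115385) = −0.75 · ln(0.846153) = −0.75 · (-0.167055) = 0.1253.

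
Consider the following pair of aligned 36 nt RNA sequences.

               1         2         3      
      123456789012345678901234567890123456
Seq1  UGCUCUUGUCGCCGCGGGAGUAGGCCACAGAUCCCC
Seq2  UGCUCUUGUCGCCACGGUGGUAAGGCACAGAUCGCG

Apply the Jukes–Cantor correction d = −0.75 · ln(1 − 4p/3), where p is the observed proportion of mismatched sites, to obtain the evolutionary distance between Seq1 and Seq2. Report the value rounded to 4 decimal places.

0.2251

Mismatches occur at site 14 (G/A), site 18 (G/U), site 19 (A/G), site 23 (G/A), site 25 (C/G), site 34 (C/G), site 36 (C/G).
p = 7/36 = 0.194444.
d = −0.75 · ln(1 − (4/3)·0.194444) = −0.75 · ln(0.740741) = −0.75 · (-0.300104) = 0.2251.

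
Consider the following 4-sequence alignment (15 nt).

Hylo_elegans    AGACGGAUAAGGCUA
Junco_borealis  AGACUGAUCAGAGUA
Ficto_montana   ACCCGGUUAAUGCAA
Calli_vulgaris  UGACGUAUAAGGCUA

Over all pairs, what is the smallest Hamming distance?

Pairwise Hamming distances:
  Hylo_elegans vs Junco_borealis: 4
  Hylo_elegans vs Ficto_montana: 5
  Hylo_elegans vs Calli_vulgaris: 2
  Junco_borealis vs Ficto_montana: 9
  Junco_borealis vs Calli_vulgaris: 6
  Ficto_montana vs Calli_vulgaris: 7
The smallest is 2, between Hylo_elegans and Calli_vulgaris.

2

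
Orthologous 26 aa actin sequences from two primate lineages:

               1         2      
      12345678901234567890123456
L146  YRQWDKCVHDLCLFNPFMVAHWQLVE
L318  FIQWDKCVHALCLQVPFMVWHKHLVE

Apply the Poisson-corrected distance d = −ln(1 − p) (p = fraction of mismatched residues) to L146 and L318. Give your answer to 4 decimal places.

0.3677

Differing sites — 1:Y/F; 2:R/I; 10:D/A; 14:F/Q; 15:N/V; 20:A/W; 22:W/K; 23:Q/H.
p = 8/26 = 0.307692.
d = −ln(1 − 0.307692) = −ln(0.692308) = 0.3677.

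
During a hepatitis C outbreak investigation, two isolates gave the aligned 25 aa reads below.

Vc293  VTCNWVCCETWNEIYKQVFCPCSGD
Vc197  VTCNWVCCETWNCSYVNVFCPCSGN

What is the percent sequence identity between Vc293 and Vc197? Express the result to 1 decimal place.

Mismatches occur at site 13 (E↔C), site 14 (I↔S), site 16 (K↔V), site 17 (Q↔N), site 25 (D↔N).
20 of the 25 sites match, so the percent identity is 20/25 × 100 = 80.0%.

80.0%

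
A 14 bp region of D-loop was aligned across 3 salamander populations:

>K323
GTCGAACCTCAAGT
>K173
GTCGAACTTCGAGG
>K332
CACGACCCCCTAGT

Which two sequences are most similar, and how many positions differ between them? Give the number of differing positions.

Pairwise Hamming distances:
  K323 vs K173: 3
  K323 vs K332: 5
  K173 vs K332: 7
The smallest is 3, between K323 and K173.

3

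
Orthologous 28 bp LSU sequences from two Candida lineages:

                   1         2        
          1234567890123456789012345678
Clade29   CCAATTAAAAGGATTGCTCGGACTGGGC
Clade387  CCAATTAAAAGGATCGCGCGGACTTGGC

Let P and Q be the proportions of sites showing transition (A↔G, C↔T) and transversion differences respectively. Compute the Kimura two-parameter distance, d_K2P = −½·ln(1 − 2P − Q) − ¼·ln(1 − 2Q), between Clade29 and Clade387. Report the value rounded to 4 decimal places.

Differing sites — 15:T/C (Ti); 18:T/G (Tv); 25:G/T (Tv).
Of the 3 differences, 1 transition and 2 transversions over 28 sites: P = 1/28 = 0.035714, Q = 2/28 = 0.071429.
d = −0.5·ln(0.857143) − 0.25·ln(0.857142) = −0.5·(-0.154151) − 0.25·(-0.154152) = 0.1156.

0.1156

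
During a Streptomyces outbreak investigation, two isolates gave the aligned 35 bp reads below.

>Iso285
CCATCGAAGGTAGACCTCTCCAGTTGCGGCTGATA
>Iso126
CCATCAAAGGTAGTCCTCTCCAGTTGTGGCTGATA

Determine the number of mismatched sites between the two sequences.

3

The sequences differ at positions 6 (G/A), 14 (A/T), 27 (C/T).
That gives 3 mismatches out of 35 aligned sites, so the Hamming distance is 3.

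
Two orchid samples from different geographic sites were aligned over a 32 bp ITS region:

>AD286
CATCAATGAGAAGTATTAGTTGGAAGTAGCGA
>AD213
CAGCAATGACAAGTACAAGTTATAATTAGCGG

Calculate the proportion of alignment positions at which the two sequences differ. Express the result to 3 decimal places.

0.250

Differing sites — 3:T/G; 10:G/C; 16:T/C; 17:T/A; 22:G/A; 23:G/T; 26:G/T; 32:A/G.
There are 8 differences over 32 sites, so p = 8/32 = 0.250.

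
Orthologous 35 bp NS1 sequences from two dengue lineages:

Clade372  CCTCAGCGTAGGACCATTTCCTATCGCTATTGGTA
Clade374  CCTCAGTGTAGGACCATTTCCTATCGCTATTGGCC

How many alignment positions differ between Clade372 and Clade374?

Differing sites — 7:C/T; 34:T/C; 35:A/C.
That gives 3 mismatches out of 35 aligned sites, so the Hamming distance is 3.

3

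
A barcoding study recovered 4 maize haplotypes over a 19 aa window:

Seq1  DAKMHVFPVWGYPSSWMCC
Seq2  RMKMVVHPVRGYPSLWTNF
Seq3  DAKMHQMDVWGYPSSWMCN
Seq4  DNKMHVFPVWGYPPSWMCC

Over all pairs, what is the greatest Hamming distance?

11

Pairwise Hamming distances:
  Seq1 vs Seq2: 9
  Seq1 vs Seq3: 4
  Seq1 vs Seq4: 2
  Seq2 vs Seq3: 11
  Seq2 vs Seq4: 10
  Seq3 vs Seq4: 6
The largest is 11, between Seq2 and Seq3.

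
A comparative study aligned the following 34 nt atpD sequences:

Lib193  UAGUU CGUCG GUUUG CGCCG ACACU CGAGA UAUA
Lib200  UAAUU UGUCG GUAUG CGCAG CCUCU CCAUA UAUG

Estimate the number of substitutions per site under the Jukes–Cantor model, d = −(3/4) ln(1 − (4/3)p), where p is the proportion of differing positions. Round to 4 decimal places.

0.3265

Differing sites — 3:G/A; 6:C/U; 13:U/A; 19:C/A; 21:A/C; 23:A/U; 27:G/C; 29:G/U; 34:A/G.
p = 9/34 = 0.264706.
d = −0.75 · ln(1 − (4/3)·0.264706) = −0.75 · ln(0.647059) = −0.75 · (-0.435318) = 0.3265.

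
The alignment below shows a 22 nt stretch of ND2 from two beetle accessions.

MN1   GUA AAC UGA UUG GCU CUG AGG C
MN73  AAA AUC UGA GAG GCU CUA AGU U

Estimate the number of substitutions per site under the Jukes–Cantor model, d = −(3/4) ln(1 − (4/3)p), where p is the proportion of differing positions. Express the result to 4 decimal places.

0.4975

Differing sites — 1:G/A; 2:U/A; 5:A/U; 10:U/G; 11:U/A; 18:G/A; 21:G/U; 22:C/U.
p = 8/22 = 0.363636.
d = −0.75 · ln(1 − (4/3)·0.363636) = −0.75 · ln(0.515152) = −0.75 · (-0.663293) = 0.4975.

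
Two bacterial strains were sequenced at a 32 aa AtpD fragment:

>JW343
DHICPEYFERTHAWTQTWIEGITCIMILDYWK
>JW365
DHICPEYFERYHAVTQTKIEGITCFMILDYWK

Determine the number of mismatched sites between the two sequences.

4

Mismatches occur at site 11 (T→Y), site 14 (W→V), site 18 (W→K), site 25 (I→F).
That gives 4 mismatches out of 32 aligned sites, so the Hamming distance is 4.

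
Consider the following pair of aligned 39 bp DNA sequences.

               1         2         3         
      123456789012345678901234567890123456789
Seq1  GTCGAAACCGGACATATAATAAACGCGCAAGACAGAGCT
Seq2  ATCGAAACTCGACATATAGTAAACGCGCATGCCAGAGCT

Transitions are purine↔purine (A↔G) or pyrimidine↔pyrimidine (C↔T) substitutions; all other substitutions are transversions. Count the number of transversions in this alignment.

Differing sites — 1:G/A (Ti); 9:C/T (Ti); 10:G/C (Tv); 19:A/G (Ti); 30:A/T (Tv); 32:A/C (Tv).
Of the 6 differences, 3 transitions and 3 transversions, so the answer is 3.

3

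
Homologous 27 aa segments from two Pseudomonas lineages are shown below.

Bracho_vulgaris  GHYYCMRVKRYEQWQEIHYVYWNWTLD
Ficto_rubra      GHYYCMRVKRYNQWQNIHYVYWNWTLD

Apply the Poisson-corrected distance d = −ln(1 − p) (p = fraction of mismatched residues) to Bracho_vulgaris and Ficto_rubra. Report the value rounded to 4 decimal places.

0.0770

Differing sites — 12:E/N; 16:E/N.
p = 2/27 = 0.074074.
d = −ln(1 − 0.074074) = −ln(0.925926) = 0.0770.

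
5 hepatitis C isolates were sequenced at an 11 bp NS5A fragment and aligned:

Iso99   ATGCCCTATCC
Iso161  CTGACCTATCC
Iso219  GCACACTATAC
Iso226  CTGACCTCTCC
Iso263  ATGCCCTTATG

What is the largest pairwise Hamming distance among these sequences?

8

Pairwise Hamming distances:
  Iso99 vs Iso161: 2
  Iso99 vs Iso219: 5
  Iso99 vs Iso226: 3
  Iso99 vs Iso263: 4
  Iso161 vs Iso219: 6
  Iso161 vs Iso226: 1
  Iso161 vs Iso263: 6
  Iso219 vs Iso226: 7
  Iso219 vs Iso263: 8
  Iso226 vs Iso263: 6
The largest is 8, between Iso219 and Iso263.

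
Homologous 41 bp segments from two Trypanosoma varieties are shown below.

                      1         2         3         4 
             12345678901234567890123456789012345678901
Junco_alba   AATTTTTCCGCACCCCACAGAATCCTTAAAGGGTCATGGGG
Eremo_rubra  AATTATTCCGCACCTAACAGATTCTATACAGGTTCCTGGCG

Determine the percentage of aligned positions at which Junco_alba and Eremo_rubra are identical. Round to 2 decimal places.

The sequences differ at positions 5 (T/A), 15 (C/T), 16 (C/A), 22 (A/T), 25 (C/T), 26 (T/A), 29 (A/C), 33 (G/T), 36 (A/C), 40 (G/C).
31 of the 41 sites match, so the percent identity is 31/41 × 100 = 75.61%.

75.61%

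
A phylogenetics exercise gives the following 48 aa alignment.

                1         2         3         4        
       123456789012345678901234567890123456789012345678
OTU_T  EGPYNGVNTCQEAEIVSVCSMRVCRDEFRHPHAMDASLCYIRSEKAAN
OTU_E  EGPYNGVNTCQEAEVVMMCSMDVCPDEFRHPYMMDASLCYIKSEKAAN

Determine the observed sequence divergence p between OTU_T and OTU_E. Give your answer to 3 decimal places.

0.167

The sequences differ at positions 15 (I/V), 17 (S/M), 18 (V/M), 22 (R/D), 25 (R/P), 32 (H/Y), 33 (A/M), 42 (R/K).
There are 8 differences over 48 sites, so p = 8/48 = 0.167.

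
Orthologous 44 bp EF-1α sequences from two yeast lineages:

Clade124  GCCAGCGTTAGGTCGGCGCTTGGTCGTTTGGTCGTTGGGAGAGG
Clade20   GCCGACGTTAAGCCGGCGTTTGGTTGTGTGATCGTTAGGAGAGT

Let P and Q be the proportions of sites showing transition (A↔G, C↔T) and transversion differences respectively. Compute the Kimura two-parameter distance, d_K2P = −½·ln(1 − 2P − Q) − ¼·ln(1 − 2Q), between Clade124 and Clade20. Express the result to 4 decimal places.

Differing sites — 4:A/G (Ti); 5:G/A (Ti); 11:G/A (Ti); 13:T/C (Ti); 19:C/T (Ti); 25:C/T (Ti); 28:T/G (Tv); 31:G/A (Ti); 37:G/A (Ti); 44:G/T (Tv).
Of the 10 differences, 8 transitions and 2 transversions over 44 sites: P = 8/44 = 0.181818, Q = 2/44 = 0.045455.
d = −0.5·ln(0.590909) − 0.25·ln(0.909090) = −0.5·(-0.526093) − 0.25·(-0.095311) = 0.2869.

0.2869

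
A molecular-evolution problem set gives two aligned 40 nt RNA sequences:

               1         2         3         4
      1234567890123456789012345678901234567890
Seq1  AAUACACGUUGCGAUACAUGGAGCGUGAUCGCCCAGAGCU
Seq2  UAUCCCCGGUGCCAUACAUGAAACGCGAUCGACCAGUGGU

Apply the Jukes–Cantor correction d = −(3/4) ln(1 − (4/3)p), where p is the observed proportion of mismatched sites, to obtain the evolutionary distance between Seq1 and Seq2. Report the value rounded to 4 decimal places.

The sequences differ at positions 1 (A/U), 4 (A/C), 6 (A/C), 9 (U/G), 13 (G/C), 21 (G/A), 23 (G/A), 26 (U/C), 32 (C/A), 37 (A/U), 39 (C/G).
p = 11/40 = 0.275000.
d = −0.75 · ln(1 − (4/3)·0.275000) = −0.75 · ln(0.633333) = −0.75 · (-0.456759) = 0.3426.

0.3426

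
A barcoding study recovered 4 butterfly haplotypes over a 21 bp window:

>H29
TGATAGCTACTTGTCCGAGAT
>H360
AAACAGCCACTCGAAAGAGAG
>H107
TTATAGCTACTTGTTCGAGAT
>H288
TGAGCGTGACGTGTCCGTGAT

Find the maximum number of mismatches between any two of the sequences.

Pairwise Hamming distances:
  H29 vs H360: 9
  H29 vs H107: 2
  H29 vs H288: 6
  H360 vs H107: 9
  H360 vs H288: 13
  H107 vs H288: 8
The largest is 13, between H360 and H288.

13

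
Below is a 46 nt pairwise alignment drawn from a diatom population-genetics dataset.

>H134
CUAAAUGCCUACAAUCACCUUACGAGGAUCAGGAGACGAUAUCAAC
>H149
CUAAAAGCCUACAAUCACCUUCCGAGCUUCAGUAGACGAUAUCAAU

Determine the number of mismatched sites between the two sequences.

The sequences differ at positions 6 (U/A), 22 (A/C), 27 (G/C), 28 (A/U), 33 (G/U), 46 (C/U).
That gives 6 mismatches out of 46 aligned sites, so the Hamming distance is 6.

6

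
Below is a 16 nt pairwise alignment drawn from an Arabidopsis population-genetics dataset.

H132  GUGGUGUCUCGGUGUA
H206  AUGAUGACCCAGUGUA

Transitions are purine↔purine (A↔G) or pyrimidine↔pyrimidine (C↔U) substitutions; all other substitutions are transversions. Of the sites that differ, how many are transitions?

4

The sequences differ at positions 1 (G/A, transition), 4 (G/A, transition), 7 (U/A, transversion), 9 (U/C, transition), 11 (G/A, transition).
Of the 5 differences, 4 transitions and 1 transversion, so the answer is 4.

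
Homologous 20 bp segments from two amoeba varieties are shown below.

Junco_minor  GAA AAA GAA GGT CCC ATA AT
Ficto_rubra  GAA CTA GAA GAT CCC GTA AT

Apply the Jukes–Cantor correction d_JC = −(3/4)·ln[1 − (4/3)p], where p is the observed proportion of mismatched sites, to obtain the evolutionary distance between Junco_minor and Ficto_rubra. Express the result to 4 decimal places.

0.2326

Mismatches occur at site 4 (A→C), site 5 (A→T), site 11 (G→A), site 16 (A→G).
p = 4/20 = 0.200000.
d = −0.75 · ln(1 − (4/3)·0.200000) = −0.75 · ln(0.733333) = −0.75 · (-0.310155) = 0.2326.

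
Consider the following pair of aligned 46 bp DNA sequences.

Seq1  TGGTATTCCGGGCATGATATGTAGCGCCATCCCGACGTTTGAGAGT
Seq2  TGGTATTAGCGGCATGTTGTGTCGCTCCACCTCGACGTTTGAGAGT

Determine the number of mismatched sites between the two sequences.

9

Mismatches occur at site 8 (C↔A), site 9 (C↔G), site 10 (G↔C), site 17 (A↔T), site 19 (A↔G), site 23 (A↔C), site 26 (G↔T), site 30 (T↔C), site 32 (C↔T).
That gives 9 mismatches out of 46 aligned sites, so the Hamming distance is 9.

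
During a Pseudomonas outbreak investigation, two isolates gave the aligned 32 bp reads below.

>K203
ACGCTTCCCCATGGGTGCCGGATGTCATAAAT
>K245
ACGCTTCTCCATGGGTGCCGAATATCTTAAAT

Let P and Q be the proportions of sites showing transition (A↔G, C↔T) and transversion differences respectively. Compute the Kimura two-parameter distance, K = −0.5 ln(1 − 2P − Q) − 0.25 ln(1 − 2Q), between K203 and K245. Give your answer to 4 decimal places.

Mismatches occur at site 8 (C→T, transition), site 21 (G→A, transition), site 24 (G→A, transition), site 27 (A→T, transversion).
Of the 4 differences, 3 transitions and 1 transversion over 32 sites: P = 3/32 = 0.093750, Q = 1/32 = 0.031250.
d = −0.5·ln(0.781250) − 0.25·ln(0.937500) = −0.5·(-0.246860) − 0.25·(-0.064539) = 0.1396.

0.1396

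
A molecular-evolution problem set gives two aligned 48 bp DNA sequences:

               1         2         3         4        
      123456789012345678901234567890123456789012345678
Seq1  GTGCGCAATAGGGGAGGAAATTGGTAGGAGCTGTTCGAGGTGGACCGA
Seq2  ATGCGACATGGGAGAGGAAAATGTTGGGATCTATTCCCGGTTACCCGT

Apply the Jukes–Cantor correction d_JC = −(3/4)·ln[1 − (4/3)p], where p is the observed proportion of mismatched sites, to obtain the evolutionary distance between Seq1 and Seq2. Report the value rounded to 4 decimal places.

0.4408

Differing sites — 1:G/A; 6:C/A; 7:A/C; 10:A/G; 13:G/A; 21:T/A; 24:G/T; 26:A/G; 30:G/T; 33:G/A; 37:G/C; 38:A/C; 42:G/T; 43:G/A; 44:A/C; 48:A/T.
p = 16/48 = 0.333333.
d = −0.75 · ln(1 − (4/3)·0.333333) = −0.75 · ln(0.555556) = −0.75 · (-0.587786) = 0.4408.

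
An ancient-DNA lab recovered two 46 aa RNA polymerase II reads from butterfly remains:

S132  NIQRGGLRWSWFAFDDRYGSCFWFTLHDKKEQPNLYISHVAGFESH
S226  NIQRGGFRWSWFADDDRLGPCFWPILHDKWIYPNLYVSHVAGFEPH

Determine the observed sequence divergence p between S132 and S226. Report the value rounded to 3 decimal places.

0.239

The sequences differ at positions 7 (L/F), 14 (F/D), 18 (Y/L), 20 (S/P), 24 (F/P), 25 (T/I), 30 (K/W), 31 (E/I), 32 (Q/Y), 37 (I/V), 45 (S/P).
There are 11 differences over 46 sites, so p = 11/46 = 0.239.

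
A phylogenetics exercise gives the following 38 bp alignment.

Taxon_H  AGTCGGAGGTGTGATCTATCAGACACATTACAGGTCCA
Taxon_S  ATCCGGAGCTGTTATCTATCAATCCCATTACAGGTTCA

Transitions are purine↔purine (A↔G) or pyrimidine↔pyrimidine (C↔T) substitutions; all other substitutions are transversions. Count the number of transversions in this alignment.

5

The sequences differ at positions 2 (G/T, transversion), 3 (T/C, transition), 9 (G/C, transversion), 13 (G/T, transversion), 22 (G/A, transition), 23 (A/T, transversion), 25 (A/C, transversion), 36 (C/T, transition).
Of the 8 differences, 3 transitions and 5 transversions, so the answer is 5.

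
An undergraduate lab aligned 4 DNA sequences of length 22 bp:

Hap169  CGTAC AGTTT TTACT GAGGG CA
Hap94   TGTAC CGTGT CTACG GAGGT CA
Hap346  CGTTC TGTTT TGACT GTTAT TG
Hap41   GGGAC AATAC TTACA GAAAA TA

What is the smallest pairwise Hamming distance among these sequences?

6

Pairwise Hamming distances:
  Hap169 vs Hap94: 6
  Hap169 vs Hap346: 9
  Hap169 vs Hap41: 10
  Hap94 vs Hap346: 12
  Hap94 vs Hap41: 12
  Hap346 vs Hap41: 13
The smallest is 6, between Hap169 and Hap94.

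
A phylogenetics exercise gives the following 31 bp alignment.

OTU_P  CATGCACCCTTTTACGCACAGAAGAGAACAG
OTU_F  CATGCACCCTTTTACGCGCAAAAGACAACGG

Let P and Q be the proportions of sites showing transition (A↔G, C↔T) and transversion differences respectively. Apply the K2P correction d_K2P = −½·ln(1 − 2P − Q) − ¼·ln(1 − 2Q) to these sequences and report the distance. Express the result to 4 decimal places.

Mismatches occur at site 18 (A→G, transition), site 21 (G→A, transition), site 26 (G→C, transversion), site 30 (A→G, transition).
Of the 4 differences, 3 transitions and 1 transversion over 31 sites: P = 3/31 = 0.096774, Q = 1/31 = 0.032258.
d = −0.5·ln(0.774194) − 0.25·ln(0.935484) = −0.5·(-0.255933) − 0.25·(-0.066691) = 0.1446.

0.1446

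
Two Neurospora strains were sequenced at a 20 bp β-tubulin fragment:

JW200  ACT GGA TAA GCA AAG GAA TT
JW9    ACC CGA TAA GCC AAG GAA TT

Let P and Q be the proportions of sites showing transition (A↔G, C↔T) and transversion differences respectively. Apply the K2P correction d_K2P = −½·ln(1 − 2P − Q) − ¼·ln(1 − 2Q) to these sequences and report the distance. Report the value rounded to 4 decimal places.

Differing sites — 3:T/C (Ti); 4:G/C (Tv); 12:A/C (Tv).
Of the 3 differences, 1 transition and 2 transversions over 20 sites: P = 1/20 = 0.050000, Q = 2/20 = 0.100000.
d = −0.5·ln(0.800000) − 0.25·ln(0.800000) = −0.5·(-0.223144) − 0.25·(-0.223144) = 0.1674.

0.1674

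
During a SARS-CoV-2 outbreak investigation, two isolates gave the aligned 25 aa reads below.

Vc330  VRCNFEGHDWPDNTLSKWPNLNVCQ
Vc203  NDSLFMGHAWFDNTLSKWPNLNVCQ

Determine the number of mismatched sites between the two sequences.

The sequences differ at positions 1 (V/N), 2 (R/D), 3 (C/S), 4 (N/L), 6 (E/M), 9 (D/A), 11 (P/F).
That gives 7 mismatches out of 25 aligned sites, so the Hamming distance is 7.

7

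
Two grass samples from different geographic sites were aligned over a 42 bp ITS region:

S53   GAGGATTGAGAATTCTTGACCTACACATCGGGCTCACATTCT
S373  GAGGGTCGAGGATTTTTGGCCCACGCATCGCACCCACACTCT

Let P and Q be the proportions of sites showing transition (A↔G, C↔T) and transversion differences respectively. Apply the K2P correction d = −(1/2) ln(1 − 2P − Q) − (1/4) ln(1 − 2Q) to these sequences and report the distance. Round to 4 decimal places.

Mismatches occur at site 5 (A/G, transition), site 7 (T/C, transition), site 11 (A/G, transition), site 15 (C/T, transition), site 19 (A/G, transition), site 22 (T/C, transition), site 25 (A/G, transition), site 31 (G/C, transversion), site 32 (G/A, transition), site 34 (T/C, transition), site 39 (T/C, transition).
Of the 11 differences, 10 transitions and 1 transversion over 42 sites: P = 10/42 = 0.238095, Q = 1/42 = 0.023810.
d = −0.5·ln(0.500000) − 0.25·ln(0.952380) = −0.5·(-0.693147) − 0.25·(-0.048791) = 0.3588.

0.3588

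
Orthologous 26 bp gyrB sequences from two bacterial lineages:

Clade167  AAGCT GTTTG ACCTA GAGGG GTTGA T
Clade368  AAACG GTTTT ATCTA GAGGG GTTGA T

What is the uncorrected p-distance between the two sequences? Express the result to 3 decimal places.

0.154

Differing sites — 3:G/A; 5:T/G; 10:G/T; 12:C/T.
There are 4 differences over 26 sites, so p = 4/26 = 0.154.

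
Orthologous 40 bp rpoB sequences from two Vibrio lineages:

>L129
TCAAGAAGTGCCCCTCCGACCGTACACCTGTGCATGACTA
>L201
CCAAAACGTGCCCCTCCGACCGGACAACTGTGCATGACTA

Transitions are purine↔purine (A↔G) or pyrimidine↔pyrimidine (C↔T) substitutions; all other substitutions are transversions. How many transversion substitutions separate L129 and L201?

3

The sequences differ at positions 1 (T/C, transition), 5 (G/A, transition), 7 (A/C, transversion), 23 (T/G, transversion), 27 (C/A, transversion).
Of the 5 differences, 2 transitions and 3 transversions, so the answer is 3.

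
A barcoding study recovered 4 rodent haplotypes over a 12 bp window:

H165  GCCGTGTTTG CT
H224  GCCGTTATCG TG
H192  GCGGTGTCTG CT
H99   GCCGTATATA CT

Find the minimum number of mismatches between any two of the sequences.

2

Pairwise Hamming distances:
  H165 vs H224: 5
  H165 vs H192: 2
  H165 vs H99: 3
  H224 vs H192: 7
  H224 vs H99: 7
  H192 vs H99: 4
The smallest is 2, between H165 and H192.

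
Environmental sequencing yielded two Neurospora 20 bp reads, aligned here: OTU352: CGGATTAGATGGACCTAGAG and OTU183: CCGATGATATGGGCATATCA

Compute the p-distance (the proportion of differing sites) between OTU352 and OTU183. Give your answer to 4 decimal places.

The sequences differ at positions 2 (G/C), 6 (T/G), 8 (G/T), 13 (A/G), 15 (C/A), 18 (G/T), 19 (A/C), 20 (G/A).
There are 8 differences over 20 sites, so p = 8/20 = 0.4000.

0.4000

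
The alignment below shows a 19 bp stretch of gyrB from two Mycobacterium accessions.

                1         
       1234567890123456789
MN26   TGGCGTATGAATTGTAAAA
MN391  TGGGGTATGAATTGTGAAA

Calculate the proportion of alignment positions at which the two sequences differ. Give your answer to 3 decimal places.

0.105

Differing sites — 4:C/G; 16:A/G.
There are 2 differences over 19 sites, so p = 2/19 = 0.105.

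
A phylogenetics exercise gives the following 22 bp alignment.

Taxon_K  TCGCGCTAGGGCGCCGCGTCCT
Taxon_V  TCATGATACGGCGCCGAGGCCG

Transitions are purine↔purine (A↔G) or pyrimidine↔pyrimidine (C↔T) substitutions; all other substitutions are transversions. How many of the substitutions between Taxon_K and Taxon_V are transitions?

The sequences differ at positions 3 (G/A, transition), 4 (C/T, transition), 6 (C/A, transversion), 9 (G/C, transversion), 17 (C/A, transversion), 19 (T/G, transversion), 22 (T/G, transversion).
Of the 7 differences, 2 transitions and 5 transversions, so the answer is 2.

2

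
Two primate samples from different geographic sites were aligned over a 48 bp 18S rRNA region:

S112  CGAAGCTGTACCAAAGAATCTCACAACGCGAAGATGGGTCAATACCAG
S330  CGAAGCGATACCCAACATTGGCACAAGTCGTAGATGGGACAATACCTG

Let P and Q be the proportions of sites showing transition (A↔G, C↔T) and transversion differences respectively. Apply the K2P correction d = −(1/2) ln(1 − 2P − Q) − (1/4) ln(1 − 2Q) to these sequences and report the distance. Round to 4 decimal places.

The sequences differ at positions 7 (T/G, transversion), 8 (G/A, transition), 13 (A/C, transversion), 16 (G/C, transversion), 18 (A/T, transversion), 20 (C/G, transversion), 21 (T/G, transversion), 27 (C/G, transversion), 28 (G/T, transversion), 31 (A/T, transversion), 39 (T/A, transversion), 47 (A/T, transversion).
Of the 12 differences, 1 transition and 11 transversions over 48 sites: P = 1/48 = 0.020833, Q = 11/48 = 0.229167.
d = −0.5·ln(0.729167) − 0.25·ln(0.541666) = −0.5·(-0.315852) − 0.25·(-0.613106) = 0.3112.

0.3112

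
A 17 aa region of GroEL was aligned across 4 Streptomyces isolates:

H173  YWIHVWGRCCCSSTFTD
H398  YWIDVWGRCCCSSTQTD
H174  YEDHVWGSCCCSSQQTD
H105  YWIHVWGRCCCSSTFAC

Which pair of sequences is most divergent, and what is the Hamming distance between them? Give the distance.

Pairwise Hamming distances:
  H173 vs H398: 2
  H173 vs H174: 5
  H173 vs H105: 2
  H398 vs H174: 5
  H398 vs H105: 4
  H174 vs H105: 7
The largest is 7, between H174 and H105.

7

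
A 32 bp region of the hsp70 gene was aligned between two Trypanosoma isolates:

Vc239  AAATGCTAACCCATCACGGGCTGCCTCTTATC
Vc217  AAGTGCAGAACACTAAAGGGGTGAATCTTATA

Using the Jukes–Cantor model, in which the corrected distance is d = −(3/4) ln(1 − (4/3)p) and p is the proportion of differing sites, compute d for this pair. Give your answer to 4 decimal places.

0.5199

Mismatches occur at site 3 (A→G), site 7 (T→A), site 8 (A→G), site 10 (C→A), site 12 (C→A), site 13 (A→C), site 15 (C→A), site 17 (C→A), site 21 (C→G), site 24 (C→A), site 25 (C→A), site 32 (C→A).
p = 12/32 = 0.375000.
d = −0.75 · ln(1 − (4/3)·0.375000) = −0.75 · ln(0.500000) = −0.75 · (-0.693147) = 0.5199.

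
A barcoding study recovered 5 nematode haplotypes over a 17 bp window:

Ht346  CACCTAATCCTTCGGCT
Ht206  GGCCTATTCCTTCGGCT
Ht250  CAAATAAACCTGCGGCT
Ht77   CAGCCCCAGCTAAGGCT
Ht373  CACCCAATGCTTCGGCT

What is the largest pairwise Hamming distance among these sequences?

10

Pairwise Hamming distances:
  Ht346 vs Ht206: 3
  Ht346 vs Ht250: 4
  Ht346 vs Ht77: 8
  Ht346 vs Ht373: 2
  Ht206 vs Ht250: 7
  Ht206 vs Ht77: 10
  Ht206 vs Ht373: 5
  Ht250 vs Ht77: 8
  Ht250 vs Ht373: 6
  Ht77 vs Ht373: 6
The largest is 10, between Ht206 and Ht77.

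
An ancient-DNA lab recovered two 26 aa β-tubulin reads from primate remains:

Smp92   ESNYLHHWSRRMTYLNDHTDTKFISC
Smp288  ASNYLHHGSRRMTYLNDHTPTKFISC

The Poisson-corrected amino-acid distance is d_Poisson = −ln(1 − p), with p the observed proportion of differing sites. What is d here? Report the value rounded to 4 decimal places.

Differing sites — 1:E/A; 8:W/G; 20:D/P.
p = 3/26 = 0.115385.
d = −ln(1 − 0.115385) = −ln(0.884615) = 0.1226.

0.1226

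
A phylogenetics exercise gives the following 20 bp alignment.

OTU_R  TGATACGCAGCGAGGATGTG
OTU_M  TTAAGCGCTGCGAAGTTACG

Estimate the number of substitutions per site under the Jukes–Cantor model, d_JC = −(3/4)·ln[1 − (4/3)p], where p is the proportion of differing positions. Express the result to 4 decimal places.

Mismatches occur at site 2 (G↔T), site 4 (T↔A), site 5 (A↔G), site 9 (A↔T), site 14 (G↔A), site 16 (A↔T), site 18 (G↔A), site 19 (T↔C).
p = 8/20 = 0.400000.
d = −0.75 · ln(1 − (4/3)·0.400000) = −0.75 · ln(0.466667) = −0.75 · (-0.762139) = 0.5716.

0.5716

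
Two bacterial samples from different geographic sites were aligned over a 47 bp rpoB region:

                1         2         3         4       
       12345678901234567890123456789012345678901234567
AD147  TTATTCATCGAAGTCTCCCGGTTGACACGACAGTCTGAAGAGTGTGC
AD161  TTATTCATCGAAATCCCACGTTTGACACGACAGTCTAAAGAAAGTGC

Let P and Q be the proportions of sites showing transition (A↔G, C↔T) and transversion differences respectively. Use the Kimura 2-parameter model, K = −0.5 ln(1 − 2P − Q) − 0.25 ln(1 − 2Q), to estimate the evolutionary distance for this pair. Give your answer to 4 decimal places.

The sequences differ at positions 13 (G/A, transition), 16 (T/C, transition), 18 (C/A, transversion), 21 (G/T, transversion), 37 (G/A, transition), 42 (G/A, transition), 43 (T/A, transversion).
Of the 7 differences, 4 transitions and 3 transversions over 47 sites: P = 4/47 = 0.085106, Q = 3/47 = 0.063830.
d = −0.5·ln(0.765958) − 0.25·ln(0.872340) = −0.5·(-0.266628) − 0.25·(-0.136576) = 0.1675.

0.1675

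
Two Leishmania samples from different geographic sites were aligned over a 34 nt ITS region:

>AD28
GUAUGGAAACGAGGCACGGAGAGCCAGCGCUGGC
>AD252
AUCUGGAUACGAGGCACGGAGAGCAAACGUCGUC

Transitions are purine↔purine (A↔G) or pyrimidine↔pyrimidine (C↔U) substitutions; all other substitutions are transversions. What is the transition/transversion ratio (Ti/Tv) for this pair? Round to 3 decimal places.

The sequences differ at positions 1 (G/A, transition), 3 (A/C, transversion), 8 (A/U, transversion), 25 (C/A, transversion), 27 (G/A, transition), 30 (C/U, transition), 31 (U/C, transition), 33 (G/U, transversion).
Of the 8 differences, 4 transitions and 4 transversions, so Ti/Tv = 4/4 = 1.000.

1.000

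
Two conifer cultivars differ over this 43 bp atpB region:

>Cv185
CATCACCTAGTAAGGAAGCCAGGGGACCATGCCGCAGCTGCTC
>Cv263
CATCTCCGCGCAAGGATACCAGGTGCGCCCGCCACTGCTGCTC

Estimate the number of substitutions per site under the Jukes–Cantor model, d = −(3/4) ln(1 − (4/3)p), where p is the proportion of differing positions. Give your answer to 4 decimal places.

Mismatches occur at site 5 (A→T), site 8 (T→G), site 9 (A→C), site 11 (T→C), site 17 (A→T), site 18 (G→A), site 24 (G→T), site 26 (A→C), site 27 (C→G), site 29 (A→C), site 30 (T→C), site 34 (G→A), site 36 (A→T).
p = 13/43 = 0.302326.
d = −0.75 · ln(1 − (4/3)·0.302326) = −0.75 · ln(0.596899) = −0.75 · (-0.516007) = 0.3870.

0.3870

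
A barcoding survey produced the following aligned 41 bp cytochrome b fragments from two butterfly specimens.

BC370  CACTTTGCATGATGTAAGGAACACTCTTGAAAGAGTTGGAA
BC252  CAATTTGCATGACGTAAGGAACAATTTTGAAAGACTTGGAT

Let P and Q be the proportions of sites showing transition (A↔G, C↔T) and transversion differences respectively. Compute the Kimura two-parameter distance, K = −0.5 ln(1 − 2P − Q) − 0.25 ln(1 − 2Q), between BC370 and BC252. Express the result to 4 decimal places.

0.1628

The sequences differ at positions 3 (C/A, transversion), 13 (T/C, transition), 24 (C/A, transversion), 26 (C/T, transition), 35 (G/C, transversion), 41 (A/T, transversion).
Of the 6 differences, 2 transitions and 4 transversions over 41 sites: P = 2/41 = 0.048780, Q = 4/41 = 0.097561.
d = −0.5·ln(0.804879) − 0.25·ln(0.804878) = −0.5·(-0.217063) − 0.25·(-0.217065) = 0.1628.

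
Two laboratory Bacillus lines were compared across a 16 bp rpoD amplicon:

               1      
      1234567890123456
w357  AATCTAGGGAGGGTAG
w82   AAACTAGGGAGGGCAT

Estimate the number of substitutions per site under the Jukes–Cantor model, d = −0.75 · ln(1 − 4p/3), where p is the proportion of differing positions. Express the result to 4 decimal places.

Mismatches occur at site 3 (T→A), site 14 (T→C), site 16 (G→T).
p = 3/16 = 0.187500.
d = −0.75 · ln(1 − (4/3)·0.187500) = −0.75 · ln(0.750000) = −0.75 · (-0.287682) = 0.2158.

0.2158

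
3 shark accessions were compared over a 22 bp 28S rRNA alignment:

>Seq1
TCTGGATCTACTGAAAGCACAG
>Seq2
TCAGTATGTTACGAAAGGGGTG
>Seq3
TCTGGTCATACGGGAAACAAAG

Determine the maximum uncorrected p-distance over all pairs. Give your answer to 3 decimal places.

0.636

Pairwise Hamming distances:
  Seq1 vs Seq2: 10
  Seq1 vs Seq3: 7
  Seq2 vs Seq3: 14
The largest is 14 mismatches, between Seq2 and Seq3; p = 14/22 = 0.636.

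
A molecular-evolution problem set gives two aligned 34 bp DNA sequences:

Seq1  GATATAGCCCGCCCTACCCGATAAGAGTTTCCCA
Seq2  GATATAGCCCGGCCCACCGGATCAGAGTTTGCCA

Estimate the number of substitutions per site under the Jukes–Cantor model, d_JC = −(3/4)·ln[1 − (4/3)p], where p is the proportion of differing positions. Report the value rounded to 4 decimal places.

Differing sites — 12:C/G; 15:T/C; 19:C/G; 23:A/C; 31:C/G.
p = 5/34 = 0.147059.
d = −0.75 · ln(1 − (4/3)·0.147059) = −0.75 · ln(0.803921) = −0.75 · (-0.218254) = 0.1637.

0.1637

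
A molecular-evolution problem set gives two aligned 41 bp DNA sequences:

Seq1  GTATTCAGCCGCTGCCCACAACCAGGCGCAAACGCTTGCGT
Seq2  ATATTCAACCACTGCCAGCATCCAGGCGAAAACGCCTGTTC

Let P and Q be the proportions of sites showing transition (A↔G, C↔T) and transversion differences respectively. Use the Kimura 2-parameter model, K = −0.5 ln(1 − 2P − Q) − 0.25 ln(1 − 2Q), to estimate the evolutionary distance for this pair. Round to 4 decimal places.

0.3433

Mismatches occur at site 1 (G→A, transition), site 8 (G→A, transition), site 11 (G→A, transition), site 17 (C→A, transversion), site 18 (A→G, transition), site 21 (A→T, transversion), site 29 (C→A, transversion), site 36 (T→C, transition), site 39 (C→T, transition), site 40 (G→T, transversion), site 41 (T→C, transition).
Of the 11 differences, 7 transitions and 4 transversions over 41 sites: P = 7/41 = 0.170732, Q = 4/41 = 0.097561.
d = −0.5·ln(0.560975) − 0.25·ln(0.804878) = −0.5·(-0.578079) − 0.25·(-0.217065) = 0.3433.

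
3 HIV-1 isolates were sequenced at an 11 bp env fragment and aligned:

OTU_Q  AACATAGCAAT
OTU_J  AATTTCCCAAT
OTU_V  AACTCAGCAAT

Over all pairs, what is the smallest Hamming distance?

2

Pairwise Hamming distances:
  OTU_Q vs OTU_J: 4
  OTU_Q vs OTU_V: 2
  OTU_J vs OTU_V: 4
The smallest is 2, between OTU_Q and OTU_V.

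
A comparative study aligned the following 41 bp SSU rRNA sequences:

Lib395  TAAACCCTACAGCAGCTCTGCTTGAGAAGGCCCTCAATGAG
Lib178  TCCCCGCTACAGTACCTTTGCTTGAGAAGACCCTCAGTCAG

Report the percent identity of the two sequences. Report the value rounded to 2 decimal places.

75.61%

Differing sites — 2:A/C; 3:A/C; 4:A/C; 6:C/G; 13:C/T; 15:G/C; 18:C/T; 30:G/A; 37:A/G; 39:G/C.
31 of the 41 sites match, so the percent identity is 31/41 × 100 = 75.61%.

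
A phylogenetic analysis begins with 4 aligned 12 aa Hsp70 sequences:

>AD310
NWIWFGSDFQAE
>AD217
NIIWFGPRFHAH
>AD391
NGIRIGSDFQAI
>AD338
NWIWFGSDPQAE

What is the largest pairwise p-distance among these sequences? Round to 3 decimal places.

0.583

Pairwise Hamming distances:
  AD310 vs AD217: 5
  AD310 vs AD391: 4
  AD310 vs AD338: 1
  AD217 vs AD391: 7
  AD217 vs AD338: 6
  AD391 vs AD338: 5
The largest is 7 mismatches, between AD217 and AD391; p = 7/12 = 0.583.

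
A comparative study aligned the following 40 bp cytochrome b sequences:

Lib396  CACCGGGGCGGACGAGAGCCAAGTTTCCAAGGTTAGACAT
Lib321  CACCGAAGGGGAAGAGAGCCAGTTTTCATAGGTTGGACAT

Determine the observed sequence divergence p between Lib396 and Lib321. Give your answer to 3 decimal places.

Differing sites — 6:G/A; 7:G/A; 9:C/G; 13:C/A; 22:A/G; 23:G/T; 28:C/A; 29:A/T; 35:A/G.
There are 9 differences over 40 sites, so p = 9/40 = 0.225.

0.225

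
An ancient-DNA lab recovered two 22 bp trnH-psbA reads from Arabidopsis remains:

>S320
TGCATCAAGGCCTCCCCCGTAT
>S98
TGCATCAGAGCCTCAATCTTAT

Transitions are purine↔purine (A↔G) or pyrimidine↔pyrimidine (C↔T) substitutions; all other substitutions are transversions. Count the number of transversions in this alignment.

Differing sites — 8:A/G (Ti); 9:G/A (Ti); 15:C/A (Tv); 16:C/A (Tv); 17:C/T (Ti); 19:G/T (Tv).
Of the 6 differences, 3 transitions and 3 transversions, so the answer is 3.

3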